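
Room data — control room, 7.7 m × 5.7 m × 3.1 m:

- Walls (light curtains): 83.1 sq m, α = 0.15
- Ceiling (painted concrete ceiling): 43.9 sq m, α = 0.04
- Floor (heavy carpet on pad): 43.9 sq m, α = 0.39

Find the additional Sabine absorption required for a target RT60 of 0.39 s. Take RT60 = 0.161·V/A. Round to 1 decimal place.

Summing Sᵢαᵢ: 12.465 + 1.756 + 17.121 → A₁ = 31.342 sabins.
Target A₂ = 0.161·136.059/0.39 = 56.168 sabins (V = 136.059 m³).
Shortfall: 56.168 − 31.342 = 24.8 sabins.

24.8 sabins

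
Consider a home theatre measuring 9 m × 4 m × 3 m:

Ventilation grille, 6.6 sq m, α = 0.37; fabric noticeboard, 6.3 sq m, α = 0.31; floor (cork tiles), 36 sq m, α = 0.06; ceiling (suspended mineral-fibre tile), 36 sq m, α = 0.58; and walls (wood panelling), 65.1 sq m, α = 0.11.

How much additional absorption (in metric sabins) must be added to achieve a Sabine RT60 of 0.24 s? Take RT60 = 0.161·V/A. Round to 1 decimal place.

A₁ = Σ Sᵢαᵢ = 6.6*0.37 + 6.3*0.31 + 36*0.06 + 36*0.58 + 65.1*0.11 = 34.596 sabins.
V = 108 m³. Required absorption A₂ = 0.161 × 108 / 0.24 = 72.450 sabins.
Additional absorption ΔA = 72.450 − 34.596 = 37.9 sabins.

37.9 sabins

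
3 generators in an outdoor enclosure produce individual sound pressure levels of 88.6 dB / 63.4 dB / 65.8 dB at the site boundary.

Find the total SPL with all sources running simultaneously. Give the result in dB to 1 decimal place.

88.6 dB

Converting to relative power and adding: 10^(88.6/10) + 10^(63.4/10) + 10^(65.8/10) = 7.304e+08.
L_total = 10·log₁₀(7.304e+08) = 88.6 dB.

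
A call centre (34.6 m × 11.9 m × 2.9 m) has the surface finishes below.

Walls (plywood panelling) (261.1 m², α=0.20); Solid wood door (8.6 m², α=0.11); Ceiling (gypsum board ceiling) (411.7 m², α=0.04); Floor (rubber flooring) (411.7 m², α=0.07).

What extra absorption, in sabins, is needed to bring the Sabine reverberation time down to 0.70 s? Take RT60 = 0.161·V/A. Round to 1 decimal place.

176.2 sabins

Equivalent absorption area: A₁ = 261.1×0.20 + 8.6×0.11 + 411.7×0.04 + 411.7×0.07 = 98.453 m².
Target A₂ = 0.161·1194.046/0.70 = 274.631 sabins (V = 1194.046 m³).
Additional absorption ΔA = 274.631 − 98.453 = 176.2 sabins.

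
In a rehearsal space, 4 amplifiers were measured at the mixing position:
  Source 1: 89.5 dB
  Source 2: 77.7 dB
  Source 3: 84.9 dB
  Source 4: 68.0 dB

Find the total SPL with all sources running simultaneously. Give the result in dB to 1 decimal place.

91.0 dB

Converting to relative power and adding: 10^(89.5/10) + 10^(77.7/10) + 10^(84.9/10) + 10^(68.0/10) = 1.265e+09.
Back to dB: 10·log₁₀ Σ = 91.0 dB.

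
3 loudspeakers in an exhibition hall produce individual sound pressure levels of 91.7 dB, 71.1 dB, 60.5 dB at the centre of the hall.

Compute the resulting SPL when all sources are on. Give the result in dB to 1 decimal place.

Sum in the linear (power) domain: Σ 10^(Lᵢ/10) = 10^(91.7/10) + 10^(71.1/10) + 10^(60.5/10) = 1.493e+09.
Back to dB: 10·log₁₀ Σ = 91.7 dB.

91.7 dB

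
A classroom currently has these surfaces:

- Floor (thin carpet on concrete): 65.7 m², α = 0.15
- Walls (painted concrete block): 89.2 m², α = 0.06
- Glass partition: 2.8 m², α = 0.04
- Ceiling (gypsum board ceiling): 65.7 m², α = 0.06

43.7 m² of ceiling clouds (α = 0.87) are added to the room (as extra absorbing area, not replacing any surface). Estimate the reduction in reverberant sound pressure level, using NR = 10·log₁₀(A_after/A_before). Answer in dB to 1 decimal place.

Equivalent absorption area: A_before = 65.7·0.15 + 89.2·0.06 + 2.8·0.04 + 65.7·0.06 = 19.261 m².
Added absorption = 43.7 × 0.87 = 38.019 sabins.
New total A_after = 57.280 sabins.
Reduction = 10 log₁₀(A_after/A_before) = 10 log₁₀(2.9739) = 4.7 dB.

4.7 dB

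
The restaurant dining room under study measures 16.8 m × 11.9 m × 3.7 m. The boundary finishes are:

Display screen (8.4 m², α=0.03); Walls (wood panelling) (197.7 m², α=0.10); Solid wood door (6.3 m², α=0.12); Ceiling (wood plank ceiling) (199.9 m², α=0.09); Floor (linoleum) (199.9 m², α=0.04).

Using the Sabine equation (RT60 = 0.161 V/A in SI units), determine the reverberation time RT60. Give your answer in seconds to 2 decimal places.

2.55 s

Equivalent absorption area: A = 8.4*0.03 + 197.7*0.10 + 6.3*0.12 + 199.9*0.09 + 199.9*0.04 = 46.765 m².
Room volume: 739.704 m³.
RT60 = 0.161 · V / A = 0.161 × 739.704 / 46.765 = 2.55 s.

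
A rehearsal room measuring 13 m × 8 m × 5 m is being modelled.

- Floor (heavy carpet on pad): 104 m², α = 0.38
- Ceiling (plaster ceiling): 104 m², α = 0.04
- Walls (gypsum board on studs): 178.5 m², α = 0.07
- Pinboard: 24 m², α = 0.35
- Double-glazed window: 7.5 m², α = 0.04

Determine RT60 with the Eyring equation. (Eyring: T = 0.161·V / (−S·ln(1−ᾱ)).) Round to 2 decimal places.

S = Σ Sᵢ = 418.0 m².
Σ(Sᵢαᵢ) = 104×0.38 + 104×0.04 + 178.5×0.07 + 24×0.35 + 7.5×0.04 = 64.875.
Mean coefficient ᾱ = A/S = 0.1552.
−S·ln(1−ᾱ) = −418.0 × ln(1 − 0.1552) = 70.498.
V = 13 × 8 × 5 = 520 m³.
RT60 = 0.161 × 520 / 70.498 = 1.19 s.

1.19 seconds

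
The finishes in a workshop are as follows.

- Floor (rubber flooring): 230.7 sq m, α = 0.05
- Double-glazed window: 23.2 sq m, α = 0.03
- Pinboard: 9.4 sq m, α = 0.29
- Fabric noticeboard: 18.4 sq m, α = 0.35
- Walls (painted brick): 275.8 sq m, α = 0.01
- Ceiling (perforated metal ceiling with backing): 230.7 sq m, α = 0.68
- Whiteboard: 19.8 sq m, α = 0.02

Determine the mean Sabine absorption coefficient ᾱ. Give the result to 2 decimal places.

0.22

Total surface area S = 808.0 sq m.
A = 230.7*0.05 + 23.2*0.03 + 9.4*0.29 + 18.4*0.35 + 275.8*0.01 + 230.7*0.68 + 19.8*0.02 = 181.427 sabins.
ᾱ = A/S = 0.22.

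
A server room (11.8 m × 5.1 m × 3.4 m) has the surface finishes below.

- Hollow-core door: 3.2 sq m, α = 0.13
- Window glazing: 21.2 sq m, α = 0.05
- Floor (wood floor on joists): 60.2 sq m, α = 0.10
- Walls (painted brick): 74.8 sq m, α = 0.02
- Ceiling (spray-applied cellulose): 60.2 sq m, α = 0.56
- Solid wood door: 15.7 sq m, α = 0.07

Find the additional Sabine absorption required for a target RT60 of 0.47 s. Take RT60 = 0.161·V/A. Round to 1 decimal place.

26.3 sabins

Equivalent absorption area: A₁ = 3.2×0.13 + 21.2×0.05 + 60.2×0.10 + 74.8×0.02 + 60.2×0.56 + 15.7×0.07 = 43.803 sq m.
Target A₂ = 0.161·204.612/0.47 = 70.090 sabins (V = 204.612 m³).
Additional absorption ΔA = 70.090 − 43.803 = 26.3 sabins.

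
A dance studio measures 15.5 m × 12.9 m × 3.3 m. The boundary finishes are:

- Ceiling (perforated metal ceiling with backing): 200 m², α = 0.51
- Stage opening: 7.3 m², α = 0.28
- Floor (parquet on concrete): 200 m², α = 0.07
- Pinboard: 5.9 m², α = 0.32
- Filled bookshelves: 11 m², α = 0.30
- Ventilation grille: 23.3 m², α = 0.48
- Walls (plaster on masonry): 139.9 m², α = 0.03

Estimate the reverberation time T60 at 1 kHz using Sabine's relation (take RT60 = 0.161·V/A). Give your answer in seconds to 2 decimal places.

A = Σ Sᵢαᵢ = 200*0.51 + 7.3*0.28 + 200*0.07 + 5.9*0.32 + 11*0.30 + 23.3*0.48 + 139.9*0.03 = 138.613 sabins.
V = 15.5·12.9·3.3 = 659.835 m³.
T = 0.161 V/A = 0.161·659.835/138.613 = 0.77 s.

0.77 sec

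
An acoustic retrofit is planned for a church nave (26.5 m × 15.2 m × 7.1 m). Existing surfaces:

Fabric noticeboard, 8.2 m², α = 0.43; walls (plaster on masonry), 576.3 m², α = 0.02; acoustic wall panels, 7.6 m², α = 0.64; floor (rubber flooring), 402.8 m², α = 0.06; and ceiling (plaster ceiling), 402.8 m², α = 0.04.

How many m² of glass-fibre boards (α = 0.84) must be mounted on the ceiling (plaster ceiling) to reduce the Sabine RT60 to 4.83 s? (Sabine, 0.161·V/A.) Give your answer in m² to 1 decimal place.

Summing Sᵢαᵢ: 3.526 + 11.526 + 4.864 + 24.168 + 16.112 → A₁ = 60.196 sabins.
V = 2859.88 m³. Target absorption A₂ = 0.161 × 2859.88 / 4.83 = 95.329 sabins.
Absorption to add: 95.329 − 60.196 = 35.133 sabins.
Net gain per m²: Δα = 0.84 − 0.04 = 0.80.
Area = ΔA/Δα = 35.133/0.80 = 43.9 m².

43.9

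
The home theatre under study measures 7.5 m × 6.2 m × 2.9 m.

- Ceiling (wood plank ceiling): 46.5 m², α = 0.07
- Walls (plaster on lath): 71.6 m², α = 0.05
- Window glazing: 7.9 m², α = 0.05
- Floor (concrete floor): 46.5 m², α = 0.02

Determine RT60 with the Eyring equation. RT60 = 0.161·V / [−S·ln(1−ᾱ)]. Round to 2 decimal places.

2.60 s

S = Σ Sᵢ = 172.5 m².
Σ(Sᵢαᵢ) = 46.5×0.07 + 71.6×0.05 + 7.9×0.05 + 46.5×0.02 = 8.160.
ᾱ = 8.160 / 172.5 = 0.0473.
Eyring denominator: −S ln(1−ᾱ) = 8.359.
V = 7.5 × 6.2 × 2.9 = 134.85 m³.
T = 0.161·V/[−S·ln(1−ᾱ)] = 0.161·134.85/8.359 = 2.60 s.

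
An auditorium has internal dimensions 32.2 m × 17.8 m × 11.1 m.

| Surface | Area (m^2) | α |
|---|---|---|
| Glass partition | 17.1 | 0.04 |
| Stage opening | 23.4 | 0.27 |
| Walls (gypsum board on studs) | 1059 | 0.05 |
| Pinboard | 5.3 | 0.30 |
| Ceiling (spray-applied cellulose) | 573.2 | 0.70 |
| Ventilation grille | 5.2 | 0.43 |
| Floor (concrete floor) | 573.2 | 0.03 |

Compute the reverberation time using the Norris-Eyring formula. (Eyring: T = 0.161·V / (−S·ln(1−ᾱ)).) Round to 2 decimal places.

Total surface area S = 17.1 + 23.4 + 1059 + 5.3 + 573.2 + 5.2 + 573.2 = 2256.4 m^2.
Σ(Sᵢαᵢ) = 17.1×0.04 + 23.4×0.27 + 1059×0.05 + 5.3×0.30 + 573.2×0.70 + 5.2×0.43 + 573.2×0.03 = 482.214.
ᾱ = 482.214 / 2256.4 = 0.2137.
−S·ln(1−ᾱ) = −2256.4 × ln(1 − 0.2137) = 542.477.
V = 32.2 × 17.8 × 11.1 = 6362.076 m³.
RT60 = 0.161 × 6362.076 / 542.477 = 1.89 s.

1.89 s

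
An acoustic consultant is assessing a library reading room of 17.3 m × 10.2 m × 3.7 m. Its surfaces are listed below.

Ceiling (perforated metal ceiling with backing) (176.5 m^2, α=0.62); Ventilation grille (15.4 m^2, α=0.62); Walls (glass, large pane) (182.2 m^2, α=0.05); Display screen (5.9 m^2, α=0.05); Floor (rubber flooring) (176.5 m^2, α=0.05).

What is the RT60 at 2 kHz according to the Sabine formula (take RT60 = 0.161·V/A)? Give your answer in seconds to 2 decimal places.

Summing Sᵢαᵢ: 109.430 + 9.548 + 9.110 + 0.295 + 8.825 → A = 137.208 sabins.
Volume V = 17.3 × 10.2 × 3.7 = 652.902 m³.
RT60 = 0.161 · V / A = 0.161 × 652.902 / 137.208 = 0.77 s.

0.77 s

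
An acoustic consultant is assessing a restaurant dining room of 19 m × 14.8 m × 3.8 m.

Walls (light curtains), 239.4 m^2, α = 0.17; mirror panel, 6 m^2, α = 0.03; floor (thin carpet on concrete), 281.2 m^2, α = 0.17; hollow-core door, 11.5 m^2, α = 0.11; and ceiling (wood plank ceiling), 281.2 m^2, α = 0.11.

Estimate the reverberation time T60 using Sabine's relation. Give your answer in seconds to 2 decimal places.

A = Σ Sᵢαᵢ = 239.4*0.17 + 6*0.03 + 281.2*0.17 + 11.5*0.11 + 281.2*0.11 = 120.879 sabins.
V = 19·14.8·3.8 = 1068.56 m³.
RT60 = 0.161 · V / A = 0.161 × 1068.56 / 120.879 = 1.42 s.

1.42 seconds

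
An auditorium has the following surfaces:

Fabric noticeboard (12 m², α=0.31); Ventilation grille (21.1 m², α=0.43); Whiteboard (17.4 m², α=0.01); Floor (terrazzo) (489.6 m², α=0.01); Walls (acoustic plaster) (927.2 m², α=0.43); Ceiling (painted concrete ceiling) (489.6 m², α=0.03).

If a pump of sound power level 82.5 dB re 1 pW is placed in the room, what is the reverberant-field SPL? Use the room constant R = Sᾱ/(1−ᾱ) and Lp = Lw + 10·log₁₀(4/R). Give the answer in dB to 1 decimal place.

61.1 dB

Σ(Sᵢαᵢ) = 12·0.31 + 21.1·0.43 + 17.4·0.01 + 489.6·0.01 + 927.2·0.43 + 489.6·0.03 = 431.247; total area S = 1956.9 m².
ᾱ = 431.247/1956.9 = 0.2204; R = Sᾱ/(1−ᾱ) = 431.247/(1−0.2204) = 553.164 m².
Lp = Lw + 10 log₁₀(4/R) = 82.5 -21.41 = 61.1 dB.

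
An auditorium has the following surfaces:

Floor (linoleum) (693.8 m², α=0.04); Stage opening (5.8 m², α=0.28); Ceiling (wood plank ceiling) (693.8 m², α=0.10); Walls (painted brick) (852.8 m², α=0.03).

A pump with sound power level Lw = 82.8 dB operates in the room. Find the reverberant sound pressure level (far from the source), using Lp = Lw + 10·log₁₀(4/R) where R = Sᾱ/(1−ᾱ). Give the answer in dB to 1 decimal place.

67.6 dB

A = 124.340 sabins; S = 2246.2 m².
ᾱ = 0.0554, so room constant R = A/(1−ᾱ) = 131.632 m².
Lp = Lw + 10 log₁₀(4/R) = 82.8 -15.17 = 67.6 dB.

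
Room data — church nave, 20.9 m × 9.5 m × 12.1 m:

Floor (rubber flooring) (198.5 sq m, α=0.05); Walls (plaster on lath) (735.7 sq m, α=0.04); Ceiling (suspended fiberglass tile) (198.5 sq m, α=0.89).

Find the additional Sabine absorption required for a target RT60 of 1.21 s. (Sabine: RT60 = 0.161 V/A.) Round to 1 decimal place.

Total absorption A₁ = 198.5×0.05 + 735.7×0.04 + 198.5×0.89
  = 9.925 + 29.428 + 176.665 = 216.018 sq m sabins.
For T = 1.21 s, need A₂ = 0.161·V/T = 0.161·2402.455/1.21 = 319.666 sabins.
ΔA = A₂ − A₁ = 319.666 − 216.018 = 103.6 sabins.

103.6 sabins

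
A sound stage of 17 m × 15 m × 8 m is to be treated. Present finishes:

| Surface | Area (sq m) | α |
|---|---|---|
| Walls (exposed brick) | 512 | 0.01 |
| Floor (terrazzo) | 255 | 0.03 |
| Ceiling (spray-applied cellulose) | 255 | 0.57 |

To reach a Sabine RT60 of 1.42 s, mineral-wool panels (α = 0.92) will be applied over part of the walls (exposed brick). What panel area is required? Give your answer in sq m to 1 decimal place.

80.4

Equivalent absorption area: A₁ = 512×0.01 + 255×0.03 + 255×0.57 = 158.120 sq m.
Required A₂ = 0.161·2040/1.42 = 231.296 sabins.
Absorption to add: 231.296 − 158.120 = 73.176 sabins.
Each sq m of panel replacing the walls (exposed brick) adds (0.92 − 0.01) = 0.91 sabins.
Panel area = 73.176 / 0.91 = 80.4 sq m.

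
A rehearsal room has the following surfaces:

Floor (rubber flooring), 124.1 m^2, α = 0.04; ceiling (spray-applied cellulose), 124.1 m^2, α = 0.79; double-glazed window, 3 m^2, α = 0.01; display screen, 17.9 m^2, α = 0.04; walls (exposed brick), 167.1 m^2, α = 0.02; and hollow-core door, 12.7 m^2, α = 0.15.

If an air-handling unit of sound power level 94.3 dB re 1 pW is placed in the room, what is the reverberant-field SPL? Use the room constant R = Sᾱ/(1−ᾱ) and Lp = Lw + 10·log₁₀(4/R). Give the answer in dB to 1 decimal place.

Σ(Sᵢαᵢ) = 124.1×0.04 + 124.1×0.79 + 3×0.01 + 17.9×0.04 + 167.1×0.02 + 12.7×0.15 = 108.996; total area S = 448.9 m^2.
ᾱ = 0.2428, so room constant R = A/(1−ᾱ) = 143.946 m^2.
Lp = 94.3 + 10·log₁₀(4/143.946) = 94.3 + (-15.56) = 78.7 dB.

78.7 dB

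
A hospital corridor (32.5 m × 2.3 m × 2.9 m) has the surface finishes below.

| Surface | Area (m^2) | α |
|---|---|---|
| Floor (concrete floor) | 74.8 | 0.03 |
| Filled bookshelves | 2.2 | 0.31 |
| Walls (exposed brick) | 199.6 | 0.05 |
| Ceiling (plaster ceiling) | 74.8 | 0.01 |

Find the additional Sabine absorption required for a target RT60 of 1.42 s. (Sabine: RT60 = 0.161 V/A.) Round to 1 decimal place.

Summing Sᵢαᵢ: 2.244 + 0.682 + 9.980 + 0.748 → A₁ = 13.654 sabins.
V = 216.775 m³. Required absorption A₂ = 0.161 × 216.775 / 1.42 = 24.578 sabins.
Shortfall: 24.578 − 13.654 = 10.9 sabins.

10.9 sabins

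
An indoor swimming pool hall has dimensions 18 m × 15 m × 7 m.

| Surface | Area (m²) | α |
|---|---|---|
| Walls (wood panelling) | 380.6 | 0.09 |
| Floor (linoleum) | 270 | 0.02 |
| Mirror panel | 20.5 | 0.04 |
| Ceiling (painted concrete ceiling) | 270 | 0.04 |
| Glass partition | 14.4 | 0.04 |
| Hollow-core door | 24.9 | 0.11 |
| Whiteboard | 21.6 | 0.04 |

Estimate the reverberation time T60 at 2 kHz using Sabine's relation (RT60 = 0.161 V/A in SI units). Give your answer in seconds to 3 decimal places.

Total absorption A = 380.6×0.09 + 270×0.02 + 20.5×0.04 + 270×0.04 + 14.4×0.04 + 24.9×0.11 + 21.6×0.04
  = 34.254 + 5.400 + 0.820 + 10.800 + 0.576 + 2.739 + 0.864 = 55.453 m² sabins.
V = 18·15·7 = 1890 m³.
RT60 = 0.161 · V / A = 0.161 × 1890 / 55.453 = 5.487 s.

5.487 seconds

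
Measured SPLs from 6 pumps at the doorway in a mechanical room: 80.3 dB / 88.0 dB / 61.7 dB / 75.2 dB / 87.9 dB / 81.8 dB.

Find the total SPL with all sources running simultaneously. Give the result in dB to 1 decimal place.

91.9 dB

Converting to relative power and adding: 10^(80.3/10) + 10^(88.0/10) + 10^(61.7/10) + 10^(75.2/10) + 10^(87.9/10) + 10^(81.8/10) = 1.541e+09.
Combined level = 10 log₁₀(1.541e+09) = 91.9 dB.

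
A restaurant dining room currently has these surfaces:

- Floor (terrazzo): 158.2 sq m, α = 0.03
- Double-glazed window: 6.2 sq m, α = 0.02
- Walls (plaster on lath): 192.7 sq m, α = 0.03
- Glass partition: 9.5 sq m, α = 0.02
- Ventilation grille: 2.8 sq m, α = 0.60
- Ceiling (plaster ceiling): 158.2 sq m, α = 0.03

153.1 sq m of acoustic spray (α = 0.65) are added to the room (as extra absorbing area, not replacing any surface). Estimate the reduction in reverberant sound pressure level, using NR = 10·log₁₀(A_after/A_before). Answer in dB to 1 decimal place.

8.3 dB

Equivalent absorption area: A_before = 158.2*0.03 + 6.2*0.02 + 192.7*0.03 + 9.5*0.02 + 2.8*0.60 + 158.2*0.03 = 17.267 sq m.
Added absorption = 153.1 × 0.65 = 99.515 sabins.
A_after = 17.267 + 99.515 = 116.782 sabins.
Reduction = 10 log₁₀(A_after/A_before) = 10 log₁₀(6.7633) = 8.3 dB.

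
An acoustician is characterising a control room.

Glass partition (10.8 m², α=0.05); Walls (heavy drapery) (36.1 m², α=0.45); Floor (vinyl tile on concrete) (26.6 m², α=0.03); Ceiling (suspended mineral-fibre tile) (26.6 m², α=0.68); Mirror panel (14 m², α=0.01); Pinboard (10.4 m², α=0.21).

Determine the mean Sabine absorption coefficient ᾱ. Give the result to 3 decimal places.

Total surface area S = 124.5 m².
Weighted sum Σ Sα = 37.995.
ᾱ = A/S = 0.305.

0.305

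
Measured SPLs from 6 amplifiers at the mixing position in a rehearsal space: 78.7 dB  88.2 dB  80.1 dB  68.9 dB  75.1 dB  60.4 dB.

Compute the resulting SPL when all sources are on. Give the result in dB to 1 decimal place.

Converting to relative power and adding: 10^(78.7/10) + 10^(88.2/10) + 10^(80.1/10) + 10^(68.9/10) + 10^(75.1/10) + 10^(60.4/10) = 8.784e+08.
Combined level = 10 log₁₀(8.784e+08) = 89.4 dB.

89.4 dB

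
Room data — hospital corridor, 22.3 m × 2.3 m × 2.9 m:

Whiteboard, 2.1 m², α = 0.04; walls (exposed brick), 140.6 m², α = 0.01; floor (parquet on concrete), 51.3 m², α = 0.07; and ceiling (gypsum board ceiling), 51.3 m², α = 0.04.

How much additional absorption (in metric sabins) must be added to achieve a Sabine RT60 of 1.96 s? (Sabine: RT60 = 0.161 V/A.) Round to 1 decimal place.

A₁ = Σ Sᵢαᵢ = 2.1×0.04 + 140.6×0.01 + 51.3×0.07 + 51.3×0.04 = 7.133 sabins.
V = 148.741 m³. Required absorption A₂ = 0.161 × 148.741 / 1.96 = 12.218 sabins.
ΔA = A₂ − A₁ = 12.218 − 7.133 = 5.1 sabins.

5.1 sabins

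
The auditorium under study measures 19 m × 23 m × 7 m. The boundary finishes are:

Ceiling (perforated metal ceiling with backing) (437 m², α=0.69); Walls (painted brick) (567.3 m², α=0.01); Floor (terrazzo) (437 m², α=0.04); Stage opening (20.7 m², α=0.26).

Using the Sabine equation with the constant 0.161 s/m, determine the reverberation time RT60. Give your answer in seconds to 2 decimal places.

Summing Sᵢαᵢ: 301.530 + 5.673 + 17.480 + 5.382 → A = 330.065 sabins.
Volume V = 19 × 23 × 7 = 3059 m³.
T = 0.161 V/A = 0.161·3059/330.065 = 1.49 s.

1.49 seconds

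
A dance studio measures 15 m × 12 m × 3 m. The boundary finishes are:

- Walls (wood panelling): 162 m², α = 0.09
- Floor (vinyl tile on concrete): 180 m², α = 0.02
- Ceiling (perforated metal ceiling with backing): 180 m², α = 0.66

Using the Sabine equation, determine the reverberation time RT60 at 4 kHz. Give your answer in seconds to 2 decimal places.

0.63 seconds

Total absorption A = 162×0.09 + 180×0.02 + 180×0.66
  = 14.580 + 3.600 + 118.800 = 136.980 m² sabins.
Volume V = 15 × 12 × 3 = 540 m³.
Sabine: RT60 = 0.161 × 540 / 136.980 = 0.63 s.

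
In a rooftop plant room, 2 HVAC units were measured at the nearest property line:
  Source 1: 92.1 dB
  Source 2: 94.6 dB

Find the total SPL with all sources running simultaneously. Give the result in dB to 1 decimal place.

96.5 dB

Sum in the linear (power) domain: Σ 10^(Lᵢ/10) = 10^(92.1/10) + 10^(94.6/10) = 4.506e+09.
Combined level = 10 log₁₀(4.506e+09) = 96.5 dB.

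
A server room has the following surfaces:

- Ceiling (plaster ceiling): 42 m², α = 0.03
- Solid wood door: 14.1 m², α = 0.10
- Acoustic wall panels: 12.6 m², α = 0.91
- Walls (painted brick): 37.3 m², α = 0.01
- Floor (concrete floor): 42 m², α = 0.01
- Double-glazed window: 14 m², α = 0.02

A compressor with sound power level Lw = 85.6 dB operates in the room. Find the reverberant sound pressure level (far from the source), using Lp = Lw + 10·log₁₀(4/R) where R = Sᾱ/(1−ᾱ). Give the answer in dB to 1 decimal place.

79.4 dB

A = 15.209 sabins; S = 162.0 m².
ᾱ = 15.209/162.0 = 0.0939; R = Sᾱ/(1−ᾱ) = 15.209/(1−0.0939) = 16.785 m².
Lp = Lw + 10 log₁₀(4/R) = 85.6 -6.23 = 79.4 dB.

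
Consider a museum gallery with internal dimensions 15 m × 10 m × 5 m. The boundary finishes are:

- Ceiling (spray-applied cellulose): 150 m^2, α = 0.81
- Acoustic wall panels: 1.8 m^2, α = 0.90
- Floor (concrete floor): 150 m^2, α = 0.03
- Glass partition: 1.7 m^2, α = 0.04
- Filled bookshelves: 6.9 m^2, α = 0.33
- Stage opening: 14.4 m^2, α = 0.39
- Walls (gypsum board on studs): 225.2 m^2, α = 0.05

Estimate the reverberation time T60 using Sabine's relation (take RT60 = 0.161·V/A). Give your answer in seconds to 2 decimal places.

0.82 sec

A = Σ Sᵢαᵢ = 150×0.81 + 1.8×0.90 + 150×0.03 + 1.7×0.04 + 6.9×0.33 + 14.4×0.39 + 225.2×0.05 = 146.841 sabins.
V = 15·10·5 = 750 m³.
RT60 = 0.161 · V / A = 0.161 × 750 / 146.841 = 0.82 s.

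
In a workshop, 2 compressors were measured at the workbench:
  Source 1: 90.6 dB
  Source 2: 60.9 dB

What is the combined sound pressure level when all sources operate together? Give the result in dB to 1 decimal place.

Converting to relative power and adding: 10^(90.6/10) + 10^(60.9/10) = 1.149e+09.
Back to dB: 10·log₁₀ Σ = 90.6 dB.

90.6 dB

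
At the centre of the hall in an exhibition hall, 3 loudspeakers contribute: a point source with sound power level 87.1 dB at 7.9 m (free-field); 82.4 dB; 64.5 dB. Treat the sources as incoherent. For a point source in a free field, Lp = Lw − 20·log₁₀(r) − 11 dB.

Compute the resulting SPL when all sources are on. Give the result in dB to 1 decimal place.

82.5 dB

Source at 7.9 m: Lp = 87.1 − 20·log₁₀(7.9) − 11 = 58.1 dB.
Converting to relative power and adding: 10^(58.1/10) + 10^(82.4/10) + 10^(64.5/10) = 1.772e+08.
L_total = 10·log₁₀(1.772e+08) = 82.5 dB.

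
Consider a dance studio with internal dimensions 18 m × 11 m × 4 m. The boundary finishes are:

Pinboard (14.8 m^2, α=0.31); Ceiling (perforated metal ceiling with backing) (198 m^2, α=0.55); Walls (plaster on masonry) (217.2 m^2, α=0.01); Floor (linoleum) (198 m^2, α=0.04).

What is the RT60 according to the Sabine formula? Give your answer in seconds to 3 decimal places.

1.032 seconds

Total absorption A = 14.8×0.31 + 198×0.55 + 217.2×0.01 + 198×0.04
  = 4.588 + 108.900 + 2.172 + 7.920 = 123.580 m^2 sabins.
Volume V = 18 × 11 × 4 = 792 m³.
Sabine: RT60 = 0.161 × 792 / 123.580 = 1.032 s.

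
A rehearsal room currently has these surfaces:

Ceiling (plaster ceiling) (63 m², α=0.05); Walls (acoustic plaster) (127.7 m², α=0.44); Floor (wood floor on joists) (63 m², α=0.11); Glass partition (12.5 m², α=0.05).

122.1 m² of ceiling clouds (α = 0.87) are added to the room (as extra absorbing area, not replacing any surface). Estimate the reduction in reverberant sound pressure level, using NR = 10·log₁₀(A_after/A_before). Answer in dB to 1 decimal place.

Summing Sᵢαᵢ: 3.150 + 56.188 + 6.930 + 0.625 → A_before = 66.893 sabins.
Treatment contributes 122.1·0.87 = 106.227 sabins.
New total A_after = 173.120 sabins.
Reduction = 10 log₁₀(A_after/A_before) = 10 log₁₀(2.5880) = 4.1 dB.

4.1 dB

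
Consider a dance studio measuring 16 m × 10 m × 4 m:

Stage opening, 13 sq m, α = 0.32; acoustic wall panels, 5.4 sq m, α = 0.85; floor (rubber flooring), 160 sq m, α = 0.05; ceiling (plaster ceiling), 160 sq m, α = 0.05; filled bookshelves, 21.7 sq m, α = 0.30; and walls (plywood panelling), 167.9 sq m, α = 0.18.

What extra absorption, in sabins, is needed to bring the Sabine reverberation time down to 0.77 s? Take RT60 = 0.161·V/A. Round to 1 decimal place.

72.3 sabins

Total absorption A₁ = 13×0.32 + 5.4×0.85 + 160×0.05 + 160×0.05 + 21.7×0.30 + 167.9×0.18
  = 4.160 + 4.590 + 8.000 + 8.000 + 6.510 + 30.222 = 61.482 sq m sabins.
For T = 0.77 s, need A₂ = 0.161·V/T = 0.161·640/0.77 = 133.818 sabins.
Additional absorption ΔA = 133.818 − 61.482 = 72.3 sabins.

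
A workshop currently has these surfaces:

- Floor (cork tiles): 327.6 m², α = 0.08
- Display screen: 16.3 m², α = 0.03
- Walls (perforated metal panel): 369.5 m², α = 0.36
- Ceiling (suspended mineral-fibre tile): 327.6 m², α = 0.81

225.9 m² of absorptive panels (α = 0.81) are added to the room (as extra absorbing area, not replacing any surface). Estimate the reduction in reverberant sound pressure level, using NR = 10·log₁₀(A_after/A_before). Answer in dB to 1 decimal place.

Total absorption A_before = 327.6×0.08 + 16.3×0.03 + 369.5×0.36 + 327.6×0.81
  = 26.208 + 0.489 + 133.020 + 265.356 = 425.073 m² sabins.
Treatment contributes 225.9·0.81 = 182.979 sabins.
New total A_after = 608.052 sabins.
NR = 10·log₁₀(608.052/425.073) = 1.6 dB.

1.6 dB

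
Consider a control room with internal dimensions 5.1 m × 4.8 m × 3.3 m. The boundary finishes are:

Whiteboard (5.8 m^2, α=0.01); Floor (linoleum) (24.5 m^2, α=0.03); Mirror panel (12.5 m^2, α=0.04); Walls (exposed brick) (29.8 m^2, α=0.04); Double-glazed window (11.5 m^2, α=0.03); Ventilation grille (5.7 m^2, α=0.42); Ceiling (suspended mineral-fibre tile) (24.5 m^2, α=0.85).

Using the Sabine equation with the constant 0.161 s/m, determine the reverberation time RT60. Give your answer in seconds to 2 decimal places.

Equivalent absorption area: A = 5.8·0.01 + 24.5·0.03 + 12.5·0.04 + 29.8·0.04 + 11.5·0.03 + 5.7·0.42 + 24.5·0.85 = 26.049 m^2.
Room volume: 80.784 m³.
Sabine: RT60 = 0.161 × 80.784 / 26.049 = 0.50 s.

0.50 sec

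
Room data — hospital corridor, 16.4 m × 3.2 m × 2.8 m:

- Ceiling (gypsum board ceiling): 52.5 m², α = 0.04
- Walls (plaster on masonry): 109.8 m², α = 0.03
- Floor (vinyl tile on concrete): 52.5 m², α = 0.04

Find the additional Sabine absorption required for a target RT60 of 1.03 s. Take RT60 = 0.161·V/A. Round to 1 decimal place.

15.5 sabins

Total absorption A₁ = 52.5*0.04 + 109.8*0.03 + 52.5*0.04
  = 2.100 + 3.294 + 2.100 = 7.494 m² sabins.
Target A₂ = 0.161·146.944/1.03 = 22.969 sabins (V = 146.944 m³).
Additional absorption ΔA = 22.969 − 7.494 = 15.5 sabins.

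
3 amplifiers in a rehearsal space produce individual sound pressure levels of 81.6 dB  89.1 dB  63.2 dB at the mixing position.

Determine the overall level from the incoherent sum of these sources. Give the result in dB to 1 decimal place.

Sum in the linear (power) domain: Σ 10^(Lᵢ/10) = 10^(81.6/10) + 10^(89.1/10) + 10^(63.2/10) = 9.595e+08.
L_total = 10·log₁₀(9.595e+08) = 89.8 dB.

89.8 dB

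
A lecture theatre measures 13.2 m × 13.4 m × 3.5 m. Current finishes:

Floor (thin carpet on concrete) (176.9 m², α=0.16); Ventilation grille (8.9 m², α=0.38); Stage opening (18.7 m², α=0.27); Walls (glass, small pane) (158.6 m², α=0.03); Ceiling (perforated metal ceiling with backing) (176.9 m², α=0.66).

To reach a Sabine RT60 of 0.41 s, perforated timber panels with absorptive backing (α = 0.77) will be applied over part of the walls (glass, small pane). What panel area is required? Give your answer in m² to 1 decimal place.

114.7

Total absorption A₁ = 176.9×0.16 + 8.9×0.38 + 18.7×0.27 + 158.6×0.03 + 176.9×0.66
  = 28.304 + 3.382 + 5.049 + 4.758 + 116.754 = 158.247 m² sabins.
Required A₂ = 0.161·619.08/0.41 = 243.102 sabins.
Absorption to add: 243.102 − 158.247 = 84.855 sabins.
Each m² of panel replacing the walls (glass, small pane) adds (0.77 − 0.03) = 0.74 sabins.
Area = ΔA/Δα = 84.855/0.74 = 114.7 m².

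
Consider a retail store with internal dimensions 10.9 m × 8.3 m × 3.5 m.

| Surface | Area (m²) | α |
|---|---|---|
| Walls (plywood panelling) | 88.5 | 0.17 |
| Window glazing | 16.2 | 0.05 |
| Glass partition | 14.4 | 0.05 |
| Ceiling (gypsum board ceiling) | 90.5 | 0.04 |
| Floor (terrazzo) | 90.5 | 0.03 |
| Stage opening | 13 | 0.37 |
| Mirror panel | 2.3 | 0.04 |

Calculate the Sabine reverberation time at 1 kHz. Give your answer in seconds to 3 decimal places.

1.833 sec

A = Σ Sᵢαᵢ = 88.5×0.17 + 16.2×0.05 + 14.4×0.05 + 90.5×0.04 + 90.5×0.03 + 13×0.37 + 2.3×0.04 = 27.812 sabins.
Room volume: 316.645 m³.
Sabine: RT60 = 0.161 × 316.645 / 27.812 = 1.833 s.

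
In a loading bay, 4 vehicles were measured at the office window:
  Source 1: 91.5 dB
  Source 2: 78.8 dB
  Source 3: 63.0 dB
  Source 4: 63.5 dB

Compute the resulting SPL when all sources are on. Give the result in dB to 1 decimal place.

91.7 dB

Σ 10^(Lᵢ/10) = 1.493e+09.
Combined level = 10 log₁₀(1.493e+09) = 91.7 dB.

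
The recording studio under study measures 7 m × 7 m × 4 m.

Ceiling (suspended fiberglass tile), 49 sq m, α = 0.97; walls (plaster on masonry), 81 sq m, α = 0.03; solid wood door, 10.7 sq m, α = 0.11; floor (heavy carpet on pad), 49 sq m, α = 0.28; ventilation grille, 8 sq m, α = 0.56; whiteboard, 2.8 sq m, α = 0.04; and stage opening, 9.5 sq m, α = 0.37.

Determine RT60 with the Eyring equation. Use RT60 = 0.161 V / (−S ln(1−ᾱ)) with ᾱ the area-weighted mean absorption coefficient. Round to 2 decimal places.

0.35 s

Total surface area S = 49 + 81 + 10.7 + 49 + 8 + 2.8 + 9.5 = 210.0 sq m.
Σ(Sᵢαᵢ) = 49·0.97 + 81·0.03 + 10.7·0.11 + 49·0.28 + 8·0.56 + 2.8·0.04 + 9.5·0.37 = 72.964.
ᾱ = 72.964 / 210.0 = 0.3474.
−S·ln(1−ᾱ) = −210.0 × ln(1 − 0.3474) = 89.626.
V = 7 × 7 × 4 = 196 m³.
T = 0.161·V/[−S·ln(1−ᾱ)] = 0.161·196/89.626 = 0.35 s.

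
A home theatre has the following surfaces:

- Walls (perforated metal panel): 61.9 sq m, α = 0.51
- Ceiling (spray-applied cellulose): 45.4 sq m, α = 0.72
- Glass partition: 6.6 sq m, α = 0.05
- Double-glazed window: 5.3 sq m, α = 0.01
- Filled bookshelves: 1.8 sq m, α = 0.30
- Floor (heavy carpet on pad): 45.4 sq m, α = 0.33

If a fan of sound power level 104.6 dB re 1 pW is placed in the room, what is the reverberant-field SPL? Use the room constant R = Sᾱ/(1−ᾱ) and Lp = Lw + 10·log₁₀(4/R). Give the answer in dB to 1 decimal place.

Σ(Sᵢαᵢ) = 61.9×0.51 + 45.4×0.72 + 6.6×0.05 + 5.3×0.01 + 1.8×0.30 + 45.4×0.33 = 80.162; total area S = 166.4 sq m.
ᾱ = 0.4817, so room constant R = A/(1−ᾱ) = 154.663 sq m.
Lp = Lw + 10 log₁₀(4/R) = 104.6 -15.87 = 88.7 dB.

88.7 dB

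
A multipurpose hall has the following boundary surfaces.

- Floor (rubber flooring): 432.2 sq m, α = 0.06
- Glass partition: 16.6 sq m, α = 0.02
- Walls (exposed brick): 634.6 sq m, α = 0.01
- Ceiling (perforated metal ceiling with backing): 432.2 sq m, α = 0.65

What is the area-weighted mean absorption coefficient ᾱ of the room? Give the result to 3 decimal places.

S = Σ Sᵢ = 432.2 + 16.6 + 634.6 + 432.2 = 1515.6 sq m.
Weighted sum Σ Sα = 313.540.
ᾱ = 313.540 / 1515.6 = 0.207.

0.207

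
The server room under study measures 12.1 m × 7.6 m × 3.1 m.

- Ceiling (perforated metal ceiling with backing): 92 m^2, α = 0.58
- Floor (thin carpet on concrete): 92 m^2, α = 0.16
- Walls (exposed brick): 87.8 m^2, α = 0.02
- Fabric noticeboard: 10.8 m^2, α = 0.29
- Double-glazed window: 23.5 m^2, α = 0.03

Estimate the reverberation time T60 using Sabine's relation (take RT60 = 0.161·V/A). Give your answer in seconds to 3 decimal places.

Summing Sᵢαᵢ: 53.360 + 14.720 + 1.756 + 3.132 + 0.705 → A = 73.673 sabins.
Room volume: 285.076 m³.
Sabine: RT60 = 0.161 × 285.076 / 73.673 = 0.623 s.

0.623 s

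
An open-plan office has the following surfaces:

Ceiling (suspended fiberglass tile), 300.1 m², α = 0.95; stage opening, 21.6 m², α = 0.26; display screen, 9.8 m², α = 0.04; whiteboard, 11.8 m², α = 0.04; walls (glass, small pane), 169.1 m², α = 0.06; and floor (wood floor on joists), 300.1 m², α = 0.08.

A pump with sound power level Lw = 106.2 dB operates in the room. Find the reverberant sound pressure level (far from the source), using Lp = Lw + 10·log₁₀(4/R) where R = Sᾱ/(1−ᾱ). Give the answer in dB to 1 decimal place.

84.9 dB

Σ(Sᵢαᵢ) = 300.1×0.95 + 21.6×0.26 + 9.8×0.04 + 11.8×0.04 + 169.1×0.06 + 300.1×0.08 = 325.729; total area S = 812.5 m².
ᾱ = 0.4009, so room constant R = A/(1−ᾱ) = 543.697 m².
Lp = 106.2 + 10·log₁₀(4/543.697) = 106.2 + (-21.33) = 84.9 dB.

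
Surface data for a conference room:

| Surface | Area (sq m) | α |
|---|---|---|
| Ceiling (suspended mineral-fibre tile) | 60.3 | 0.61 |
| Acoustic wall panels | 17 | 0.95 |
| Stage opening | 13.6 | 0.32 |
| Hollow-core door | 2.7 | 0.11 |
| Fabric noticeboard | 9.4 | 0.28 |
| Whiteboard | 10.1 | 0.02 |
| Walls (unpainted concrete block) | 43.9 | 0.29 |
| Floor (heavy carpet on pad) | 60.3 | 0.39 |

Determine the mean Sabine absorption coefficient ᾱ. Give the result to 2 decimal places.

S = Σ Sᵢ = 60.3 + 17 + 13.6 + 2.7 + 9.4 + 10.1 + 43.9 + 60.3 = 217.3 sq m.
Weighted sum Σ Sα = 96.664.
ᾱ = 96.664 / 217.3 = 0.44.

0.44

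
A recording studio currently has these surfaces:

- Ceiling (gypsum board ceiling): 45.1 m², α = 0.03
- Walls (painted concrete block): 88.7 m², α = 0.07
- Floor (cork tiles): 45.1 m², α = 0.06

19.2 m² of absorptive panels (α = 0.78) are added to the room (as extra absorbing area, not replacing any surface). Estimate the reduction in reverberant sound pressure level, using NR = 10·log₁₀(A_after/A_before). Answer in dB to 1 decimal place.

3.9 dB

Equivalent absorption area: A_before = 45.1·0.03 + 88.7·0.07 + 45.1·0.06 = 10.268 m².
Treatment contributes 19.2·0.78 = 14.976 sabins.
New total A_after = 25.244 sabins.
Reduction = 10 log₁₀(A_after/A_before) = 10 log₁₀(2.4585) = 3.9 dB.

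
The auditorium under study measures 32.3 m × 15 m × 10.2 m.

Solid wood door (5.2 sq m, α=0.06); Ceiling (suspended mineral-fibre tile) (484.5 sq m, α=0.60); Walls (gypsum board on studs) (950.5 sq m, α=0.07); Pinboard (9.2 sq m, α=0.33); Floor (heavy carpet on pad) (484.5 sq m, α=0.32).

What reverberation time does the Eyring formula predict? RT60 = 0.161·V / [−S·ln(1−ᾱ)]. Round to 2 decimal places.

1.33 s

Total surface area S = 5.2 + 484.5 + 950.5 + 9.2 + 484.5 = 1933.9 sq m.
Absorption A = 5.2·0.06 + 484.5·0.60 + 950.5·0.07 + 9.2·0.33 + 484.5·0.32 = 515.623 sabins.
ᾱ = 515.623 / 1933.9 = 0.2666.
−S·ln(1−ᾱ) = −1933.9 × ln(1 − 0.2666) = 599.633.
V = 32.3 × 15 × 10.2 = 4941.9 m³.
T = 0.161·V/[−S·ln(1−ᾱ)] = 0.161·4941.9/599.633 = 1.33 s.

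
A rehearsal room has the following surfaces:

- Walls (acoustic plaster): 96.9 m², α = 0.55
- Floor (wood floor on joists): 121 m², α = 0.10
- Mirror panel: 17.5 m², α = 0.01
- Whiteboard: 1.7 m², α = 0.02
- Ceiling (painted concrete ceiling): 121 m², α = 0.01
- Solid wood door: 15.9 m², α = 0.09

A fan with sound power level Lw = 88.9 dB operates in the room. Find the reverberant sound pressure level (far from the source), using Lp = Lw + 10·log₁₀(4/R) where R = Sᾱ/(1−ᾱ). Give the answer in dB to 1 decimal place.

75.7 dB

A = 68.245 sabins; S = 374.0 m².
ᾱ = 68.245/374.0 = 0.1825; R = Sᾱ/(1−ᾱ) = 68.245/(1−0.1825) = 83.480 m².
Lp = Lw + 10 log₁₀(4/R) = 88.9 -13.20 = 75.7 dB.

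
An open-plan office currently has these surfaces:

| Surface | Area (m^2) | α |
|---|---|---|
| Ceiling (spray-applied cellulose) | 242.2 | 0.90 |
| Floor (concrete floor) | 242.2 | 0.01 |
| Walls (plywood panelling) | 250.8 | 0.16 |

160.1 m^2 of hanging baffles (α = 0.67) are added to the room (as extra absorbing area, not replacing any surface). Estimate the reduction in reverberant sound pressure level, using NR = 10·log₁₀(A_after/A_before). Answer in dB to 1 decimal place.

1.5 dB

Equivalent absorption area: A_before = 242.2*0.90 + 242.2*0.01 + 250.8*0.16 = 260.530 m^2.
Treatment contributes 160.1·0.67 = 107.267 sabins.
A_after = 260.530 + 107.267 = 367.797 sabins.
NR = 10·log₁₀(367.797/260.530) = 1.5 dB.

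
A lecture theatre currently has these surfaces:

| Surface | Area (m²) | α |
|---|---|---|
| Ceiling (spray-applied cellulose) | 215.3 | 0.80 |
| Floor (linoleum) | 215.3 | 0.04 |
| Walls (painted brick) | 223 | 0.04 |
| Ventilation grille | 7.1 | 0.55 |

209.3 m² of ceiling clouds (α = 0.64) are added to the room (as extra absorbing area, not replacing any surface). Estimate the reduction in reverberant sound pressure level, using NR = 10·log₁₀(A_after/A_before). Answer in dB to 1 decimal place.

Total absorption A_before = 215.3*0.80 + 215.3*0.04 + 223*0.04 + 7.1*0.55
  = 172.240 + 8.612 + 8.920 + 3.905 = 193.677 m² sabins.
Added absorption = 209.3 × 0.64 = 133.952 sabins.
New total A_after = 327.629 sabins.
Reduction = 10 log₁₀(A_after/A_before) = 10 log₁₀(1.6916) = 2.3 dB.

2.3 dB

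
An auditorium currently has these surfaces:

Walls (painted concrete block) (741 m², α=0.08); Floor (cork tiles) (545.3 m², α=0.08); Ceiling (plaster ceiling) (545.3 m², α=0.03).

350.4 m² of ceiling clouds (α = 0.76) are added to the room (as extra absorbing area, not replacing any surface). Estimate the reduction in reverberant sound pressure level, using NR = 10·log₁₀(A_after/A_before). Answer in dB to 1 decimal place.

Equivalent absorption area: A_before = 741*0.08 + 545.3*0.08 + 545.3*0.03 = 119.263 m².
Added absorption = 350.4 × 0.76 = 266.304 sabins.
New total A_after = 385.567 sabins.
NR = 10·log₁₀(385.567/119.263) = 5.1 dB.

5.1 dB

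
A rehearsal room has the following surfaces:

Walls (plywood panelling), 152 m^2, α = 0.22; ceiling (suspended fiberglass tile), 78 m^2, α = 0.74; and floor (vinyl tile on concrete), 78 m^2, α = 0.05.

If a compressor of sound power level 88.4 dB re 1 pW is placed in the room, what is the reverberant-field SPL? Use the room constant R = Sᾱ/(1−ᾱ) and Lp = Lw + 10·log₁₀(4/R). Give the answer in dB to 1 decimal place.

A = 95.060 sabins; S = 308.0 m^2.
ᾱ = 0.3086, so room constant R = A/(1−ᾱ) = 137.489 m^2.
Lp = 88.4 + 10·log₁₀(4/137.489) = 88.4 + (-15.36) = 73.0 dB.

73.0 dB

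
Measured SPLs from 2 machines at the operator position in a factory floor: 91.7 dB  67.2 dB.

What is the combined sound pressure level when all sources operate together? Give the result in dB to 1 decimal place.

Σ 10^(Lᵢ/10) = 1.484e+09.
Back to dB: 10·log₁₀ Σ = 91.7 dB.

91.7 dB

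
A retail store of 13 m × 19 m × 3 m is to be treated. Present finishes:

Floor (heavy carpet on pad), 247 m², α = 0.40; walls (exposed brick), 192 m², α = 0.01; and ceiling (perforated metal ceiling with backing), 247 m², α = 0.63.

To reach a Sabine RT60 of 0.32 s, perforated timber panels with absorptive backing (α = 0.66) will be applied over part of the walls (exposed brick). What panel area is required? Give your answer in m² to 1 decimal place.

179.2

Total absorption A₁ = 247×0.40 + 192×0.01 + 247×0.63
  = 98.800 + 1.920 + 155.610 = 256.330 m² sabins.
V = 741 m³. Target absorption A₂ = 0.161 × 741 / 0.32 = 372.816 sabins.
ΔA needed = 372.816 − 256.330 = 116.486 sabins.
Net gain per m²: Δα = 0.66 − 0.01 = 0.65.
Area = ΔA/Δα = 116.486/0.65 = 179.2 m².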